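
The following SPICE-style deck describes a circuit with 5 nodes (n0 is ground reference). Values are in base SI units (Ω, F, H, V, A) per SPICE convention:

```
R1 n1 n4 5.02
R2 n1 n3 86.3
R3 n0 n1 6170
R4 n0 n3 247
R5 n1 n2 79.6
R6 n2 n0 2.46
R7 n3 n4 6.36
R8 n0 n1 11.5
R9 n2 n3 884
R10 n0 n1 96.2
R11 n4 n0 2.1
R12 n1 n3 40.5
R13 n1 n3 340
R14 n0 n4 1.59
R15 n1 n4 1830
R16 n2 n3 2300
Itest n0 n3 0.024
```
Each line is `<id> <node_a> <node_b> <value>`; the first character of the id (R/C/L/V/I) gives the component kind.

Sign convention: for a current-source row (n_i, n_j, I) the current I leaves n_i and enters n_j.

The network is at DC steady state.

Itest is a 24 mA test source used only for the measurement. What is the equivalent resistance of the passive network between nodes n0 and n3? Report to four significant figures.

R_eq = 5.758 Ω

Apply KCL at each of the 4 non-ground nodes and solve the resulting linear system.
Node n1: branches {R1, R2, R3, R5, R8, R10, R12, R13, R15} → V_1 = 0.02612
Node n2: branches {R5, R6, R9, R16} → V_2 = 0.001295
Node n3: branches {R2, R4, R7, R9, R12, R13, R16, Itest} → V_3 = 0.1382
Node n4: branches {R1, R7, R11, R14, R15} → V_4 = 0.01843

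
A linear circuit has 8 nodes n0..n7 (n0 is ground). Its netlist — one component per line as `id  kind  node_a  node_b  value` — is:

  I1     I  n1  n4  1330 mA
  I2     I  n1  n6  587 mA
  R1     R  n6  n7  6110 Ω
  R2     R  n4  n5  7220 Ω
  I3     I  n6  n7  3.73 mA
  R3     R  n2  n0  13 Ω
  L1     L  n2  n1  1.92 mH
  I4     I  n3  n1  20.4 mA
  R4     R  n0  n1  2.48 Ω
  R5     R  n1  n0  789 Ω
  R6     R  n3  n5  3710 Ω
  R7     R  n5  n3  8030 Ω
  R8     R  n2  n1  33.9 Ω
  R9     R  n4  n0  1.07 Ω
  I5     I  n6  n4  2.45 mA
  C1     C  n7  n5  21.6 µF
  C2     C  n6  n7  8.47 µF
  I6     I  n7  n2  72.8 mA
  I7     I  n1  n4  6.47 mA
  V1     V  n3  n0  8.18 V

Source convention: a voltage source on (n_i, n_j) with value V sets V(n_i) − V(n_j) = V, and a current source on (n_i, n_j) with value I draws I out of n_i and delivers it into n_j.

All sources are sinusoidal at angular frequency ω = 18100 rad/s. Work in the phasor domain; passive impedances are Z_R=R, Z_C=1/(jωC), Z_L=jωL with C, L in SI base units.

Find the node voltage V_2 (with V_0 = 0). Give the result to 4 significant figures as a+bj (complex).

MNA unknowns: 7 node voltages V₁..V_7 plus 1 source current (V1)
I1: z[1]−=1.33, z[4]+=1.33
I2: z[1]−=0.587, z[6]+=0.587
R1: Y=0.0001637+0.000j on G[6,7]
R2: Y=0.0001385+0.000j on G[4,5]
I3: z[6]−=0.00373, z[7]+=0.00373
R3: Y=0.07692+0.000j on G[2,0]
L1: Y=0.000-0.02878j on G[2,1]
I4: z[3]−=0.0204, z[1]+=0.0204
R4: Y=0.4032+0.000j on G[0,1]
R5: Y=0.001267+0.000j on G[1,0]
R6: Y=0.0002695+0.000j on G[3,5]
R7: Y=0.0001245+0.000j on G[5,3]
R8: Y=0.02950+0.000j on G[2,1]
R9: Y=0.9346+0.000j on G[4,0]
I5: z[6]−=0.00245, z[4]+=0.00245
C1: Y=0.000+0.3910j on G[7,5]
C2: Y=0.000+0.1533j on G[6,7]
I6: z[7]−=0.0728, z[2]+=0.0728
I7: z[1]−=0.00647, z[4]+=0.00647
V1: row V3−V0=8.18, i_V1 at 3,0
solve → V1=-4.369-0.1733j, V2=-0.8202+0.9115j, V3=8.180+0.000j, V4=1.576+0.000j, V5=967.4+0.000j, V6=967.4-5.098j, V7=967.4-1.309j
aux → i_V1=0.3576+0.000j

-0.8202+0.9115j V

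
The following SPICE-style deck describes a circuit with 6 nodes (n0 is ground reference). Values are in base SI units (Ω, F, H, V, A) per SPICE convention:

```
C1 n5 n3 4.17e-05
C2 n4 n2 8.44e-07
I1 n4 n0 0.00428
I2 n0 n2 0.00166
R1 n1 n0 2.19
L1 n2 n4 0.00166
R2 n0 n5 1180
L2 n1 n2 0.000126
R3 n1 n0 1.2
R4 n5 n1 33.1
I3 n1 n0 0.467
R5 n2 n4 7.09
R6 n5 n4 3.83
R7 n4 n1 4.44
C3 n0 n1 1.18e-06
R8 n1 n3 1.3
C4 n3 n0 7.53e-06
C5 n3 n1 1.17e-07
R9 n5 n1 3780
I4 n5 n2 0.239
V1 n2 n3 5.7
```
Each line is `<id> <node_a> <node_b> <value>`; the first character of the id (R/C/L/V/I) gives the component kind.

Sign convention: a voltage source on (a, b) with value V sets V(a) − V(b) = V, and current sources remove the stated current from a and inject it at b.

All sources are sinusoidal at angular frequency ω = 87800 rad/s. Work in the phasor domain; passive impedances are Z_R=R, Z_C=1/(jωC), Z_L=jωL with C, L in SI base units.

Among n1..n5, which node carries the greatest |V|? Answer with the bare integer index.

2

Apply KCL at each of the 5 non-ground nodes and solve the resulting linear system.
Node n1: branches {R1, L2, R3, R4, I3, R7, C3, R8, C5, R9} → V_1 = -0.08758+0.04392j
Node n2: branches {C2, I2, L1, L2, R5, I4, V1} → V_2 = 5.627+0.5325j
Node n3: branches {C1, R8, C4, C5, V1} → V_3 = -0.07262+0.5325j
Node n4: branches {C2, I1, L1, R5, R6, R7} → V_4 = 1.235+0.8169j
Node n5: branches {C1, R2, R4, R6, R9, I4} → V_5 = -0.05441+0.5061j
Source currents: i(V1)=-0.4422+0.2613j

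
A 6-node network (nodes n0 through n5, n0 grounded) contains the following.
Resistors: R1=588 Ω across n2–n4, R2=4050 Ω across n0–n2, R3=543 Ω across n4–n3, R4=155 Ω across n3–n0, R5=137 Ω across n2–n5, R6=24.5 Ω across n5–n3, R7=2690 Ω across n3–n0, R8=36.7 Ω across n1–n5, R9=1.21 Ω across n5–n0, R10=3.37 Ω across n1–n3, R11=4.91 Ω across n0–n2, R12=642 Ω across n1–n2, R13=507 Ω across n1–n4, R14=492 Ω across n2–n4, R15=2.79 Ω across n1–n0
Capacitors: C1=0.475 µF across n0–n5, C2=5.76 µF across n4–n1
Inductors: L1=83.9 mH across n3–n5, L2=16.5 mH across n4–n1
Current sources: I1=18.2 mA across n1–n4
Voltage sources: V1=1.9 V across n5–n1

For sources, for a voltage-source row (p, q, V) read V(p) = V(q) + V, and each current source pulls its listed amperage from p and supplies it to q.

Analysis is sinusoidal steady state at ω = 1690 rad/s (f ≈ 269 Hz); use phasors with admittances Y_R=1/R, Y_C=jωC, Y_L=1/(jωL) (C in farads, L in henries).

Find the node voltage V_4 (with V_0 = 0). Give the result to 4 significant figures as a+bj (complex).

-1.078+0.8294j V

Apply KCL at each of the 5 non-ground nodes and solve the resulting linear system.
Node n1: branches {R8, L2, R10, C2, I1, R12, R13, R15, V1} → V_1 = -1.318-0.002654j
Node n2: branches {R1, R2, R5, R11, R12, R14} → V_2 = -0.008429+0.01419j
Node n3: branches {R3, R4, R6, R7, L1, R10} → V_3 = -1.066-0.03175j
Node n4: branches {R1, R3, L2, C2, I1, R13, R14} → V_4 = -1.078+0.8294j
Node n5: branches {C1, R5, R6, L1, R8, R9, V1} → V_5 = 0.5823-0.002654j
Source currents: i(V1)=-0.6048+0.01229j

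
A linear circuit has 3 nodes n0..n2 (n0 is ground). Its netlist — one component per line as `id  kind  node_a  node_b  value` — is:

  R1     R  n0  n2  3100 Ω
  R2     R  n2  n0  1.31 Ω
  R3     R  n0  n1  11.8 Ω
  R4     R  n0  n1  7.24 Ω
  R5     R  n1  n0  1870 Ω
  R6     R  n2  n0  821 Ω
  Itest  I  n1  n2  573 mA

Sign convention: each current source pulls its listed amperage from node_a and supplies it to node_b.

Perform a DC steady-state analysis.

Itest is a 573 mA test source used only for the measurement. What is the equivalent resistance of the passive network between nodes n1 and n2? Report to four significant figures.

R_eq = 5.784 Ω

Apply KCL at each of the 2 non-ground nodes and solve the resulting linear system.
Node n1: branches {R3, R4, R5, Itest} → V_1 = -2.565
Node n2: branches {R1, R2, R6, Itest} → V_2 = 0.7491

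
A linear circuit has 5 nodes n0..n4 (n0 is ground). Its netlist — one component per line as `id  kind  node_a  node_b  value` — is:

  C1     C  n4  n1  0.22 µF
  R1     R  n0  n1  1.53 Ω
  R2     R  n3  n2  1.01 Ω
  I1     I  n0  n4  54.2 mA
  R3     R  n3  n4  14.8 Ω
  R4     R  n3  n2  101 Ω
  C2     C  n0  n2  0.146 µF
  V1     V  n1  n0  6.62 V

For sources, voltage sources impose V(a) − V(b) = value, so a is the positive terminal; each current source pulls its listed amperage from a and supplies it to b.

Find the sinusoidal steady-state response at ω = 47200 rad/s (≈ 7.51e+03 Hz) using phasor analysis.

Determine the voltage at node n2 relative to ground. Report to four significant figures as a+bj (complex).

Element admittances at ω=47200 rad/s:
  Y(C1) = 0.000+0.01038j S between n4,n1
  Y(R1) = 0.6536+0.000j S between n0,n1
  Y(R2) = 0.9901+0.000j S between n3,n2
  I1: injects 0.0542 A into n4 (from n0)
  Y(R3) = 0.06757+0.000j S between n3,n4
  Y(R4) = 0.009901+0.000j S between n3,n2
  Y(C2) = 0.000+0.006891j S between n0,n2
  V1: constraint V(n1)−V(n0) = 6.62
Assemble and solve the 5×5 MNA system:
  V(n1)=6.620+0.000j  V(n2)=3.758-3.383j  V(n3)=3.781-3.357j  V(n4)=4.126-2.974j
  i(V1)=-4.296-0.02590j

3.758-3.383j V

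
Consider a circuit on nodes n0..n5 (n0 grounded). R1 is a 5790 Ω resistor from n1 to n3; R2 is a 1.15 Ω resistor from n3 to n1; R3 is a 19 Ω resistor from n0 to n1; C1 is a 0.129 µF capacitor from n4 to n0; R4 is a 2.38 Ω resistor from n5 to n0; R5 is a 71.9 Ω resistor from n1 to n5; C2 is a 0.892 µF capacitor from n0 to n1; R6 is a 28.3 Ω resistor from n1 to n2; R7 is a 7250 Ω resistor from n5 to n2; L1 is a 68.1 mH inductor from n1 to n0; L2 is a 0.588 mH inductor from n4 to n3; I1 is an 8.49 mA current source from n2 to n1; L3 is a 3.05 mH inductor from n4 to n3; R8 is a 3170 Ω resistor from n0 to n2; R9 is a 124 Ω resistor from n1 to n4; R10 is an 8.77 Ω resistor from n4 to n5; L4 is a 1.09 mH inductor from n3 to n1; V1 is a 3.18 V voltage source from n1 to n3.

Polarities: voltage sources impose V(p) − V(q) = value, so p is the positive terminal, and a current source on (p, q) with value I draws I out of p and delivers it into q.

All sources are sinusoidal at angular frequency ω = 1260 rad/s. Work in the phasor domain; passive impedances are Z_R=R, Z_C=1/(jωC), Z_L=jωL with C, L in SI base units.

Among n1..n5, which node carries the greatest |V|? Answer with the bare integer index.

1

Element admittances at ω=1260 rad/s:
  Y(R1) = 0.0001727+0.000j S between n1,n3
  Y(R2) = 0.8696+0.000j S between n3,n1
  Y(R3) = 0.05263+0.000j S between n0,n1
  Y(C1) = 0.000+0.0001625j S between n4,n0
  Y(R4) = 0.4202+0.000j S between n5,n0
  Y(R5) = 0.01391+0.000j S between n1,n5
  Y(C2) = 0.000+0.001124j S between n0,n1
  Y(R6) = 0.03534+0.000j S between n1,n2
  Y(R7) = 0.0001379+0.000j S between n5,n2
  Y(L1) = 0.000-0.01165j S between n1,n0
  Y(L2) = 0.000-1.350j S between n4,n3
  I1: injects 0.00849 A into n1 (from n2)
  Y(L3) = 0.000-0.2602j S between n4,n3
  Y(R8) = 0.0003155+0.000j S between n0,n2
  Y(R9) = 0.008065+0.000j S between n1,n4
  Y(R10) = 0.1140+0.000j S between n4,n5
  Y(L4) = 0.000-0.7281j S between n3,n1
  V1: constraint V(n1)−V(n3) = 3.18
Assemble and solve the 6×6 MNA system:
  V(n1)=1.829+0.07431j  V(n2)=1.568+0.07351j  V(n3)=-1.351+0.07431j  V(n4)=-1.341+0.1687j  V(n5)=-0.2321+0.03700j
  i(V1)=-2.918+2.331j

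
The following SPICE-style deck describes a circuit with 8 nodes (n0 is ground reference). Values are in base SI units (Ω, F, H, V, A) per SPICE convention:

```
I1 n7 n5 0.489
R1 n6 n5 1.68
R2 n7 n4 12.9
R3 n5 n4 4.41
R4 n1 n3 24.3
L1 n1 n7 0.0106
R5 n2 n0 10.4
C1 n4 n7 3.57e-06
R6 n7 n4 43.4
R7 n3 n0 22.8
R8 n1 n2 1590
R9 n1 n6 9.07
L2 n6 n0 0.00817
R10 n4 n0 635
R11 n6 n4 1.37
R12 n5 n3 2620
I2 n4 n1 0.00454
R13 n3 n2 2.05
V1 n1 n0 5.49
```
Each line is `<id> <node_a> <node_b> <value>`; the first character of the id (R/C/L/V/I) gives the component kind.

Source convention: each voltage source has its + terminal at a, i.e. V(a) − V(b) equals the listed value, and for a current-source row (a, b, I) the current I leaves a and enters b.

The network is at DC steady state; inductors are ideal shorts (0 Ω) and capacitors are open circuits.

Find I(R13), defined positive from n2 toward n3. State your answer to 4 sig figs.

MNA unknowns: 7 node voltages V₁..V_7 plus 3 source currents (L1, L2, V1)
I1: z[7]−=0.489, z[5]+=0.489
R1: Y=0.5952 on G[6,5]
R2: Y=0.07752 on G[7,4]
R3: Y=0.2268 on G[5,4]
R4: Y=0.04115 on G[1,3]
L1: row V1−V7=0, i_L1 at 1,7
R5: Y=0.09615 on G[2,0]
C1: Y=0.000 on G[4,7]
R6: Y=0.02304 on G[7,4]
R7: Y=0.04386 on G[3,0]
R8: Y=0.0006289 on G[1,2]
R9: Y=0.1103 on G[1,6]
L2: row V6−V0=0, i_L2 at 6,0
R10: Y=0.001575 on G[4,0]
R11: Y=0.7299 on G[6,4]
R12: Y=0.0003817 on G[5,3]
I2: z[4]−=0.00454, z[1]+=0.00454
R13: Y=0.4878 on G[3,2]
V1: row V1−V0=5.49, i_V1 at 1,0
solve → V1=5.490, V2=1.157, V3=1.379, V4=0.6851, V5=0.7842, V6=0.000, V7=5.490
aux → i_L1=0.9722, i_L2=1.572, i_V1=-1.745

-0.1085 A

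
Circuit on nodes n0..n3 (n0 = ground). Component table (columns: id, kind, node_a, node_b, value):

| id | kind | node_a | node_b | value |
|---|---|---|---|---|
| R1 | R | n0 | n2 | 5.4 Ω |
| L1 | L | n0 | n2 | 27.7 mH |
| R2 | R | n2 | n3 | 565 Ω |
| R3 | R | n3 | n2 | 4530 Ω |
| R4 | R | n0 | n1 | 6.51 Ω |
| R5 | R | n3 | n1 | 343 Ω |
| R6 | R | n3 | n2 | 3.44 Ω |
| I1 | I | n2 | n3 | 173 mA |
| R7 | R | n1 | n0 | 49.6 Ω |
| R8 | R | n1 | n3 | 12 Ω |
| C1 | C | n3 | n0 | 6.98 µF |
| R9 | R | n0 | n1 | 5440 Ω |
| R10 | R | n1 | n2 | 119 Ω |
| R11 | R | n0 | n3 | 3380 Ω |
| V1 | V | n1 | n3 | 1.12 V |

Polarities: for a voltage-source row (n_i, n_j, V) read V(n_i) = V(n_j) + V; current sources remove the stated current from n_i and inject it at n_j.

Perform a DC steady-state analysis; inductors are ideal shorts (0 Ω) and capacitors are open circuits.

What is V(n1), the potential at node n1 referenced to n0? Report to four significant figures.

Apply KCL at each of the 3 non-ground nodes and solve the resulting linear system.
Node n1: branches {R4, R5, R7, R8, R9, R10, V1} → V_1 = 1.054
Node n2: branches {R1, L1, R2, R3, R6, I1, R10} → V_2 = 0.000
Node n3: branches {R2, R3, R5, R6, I1, R8, C1, R11, V1} → V_3 = -0.06572
Source currents: i(L1)=0.1834, i(V1)=-0.2889

1.054 V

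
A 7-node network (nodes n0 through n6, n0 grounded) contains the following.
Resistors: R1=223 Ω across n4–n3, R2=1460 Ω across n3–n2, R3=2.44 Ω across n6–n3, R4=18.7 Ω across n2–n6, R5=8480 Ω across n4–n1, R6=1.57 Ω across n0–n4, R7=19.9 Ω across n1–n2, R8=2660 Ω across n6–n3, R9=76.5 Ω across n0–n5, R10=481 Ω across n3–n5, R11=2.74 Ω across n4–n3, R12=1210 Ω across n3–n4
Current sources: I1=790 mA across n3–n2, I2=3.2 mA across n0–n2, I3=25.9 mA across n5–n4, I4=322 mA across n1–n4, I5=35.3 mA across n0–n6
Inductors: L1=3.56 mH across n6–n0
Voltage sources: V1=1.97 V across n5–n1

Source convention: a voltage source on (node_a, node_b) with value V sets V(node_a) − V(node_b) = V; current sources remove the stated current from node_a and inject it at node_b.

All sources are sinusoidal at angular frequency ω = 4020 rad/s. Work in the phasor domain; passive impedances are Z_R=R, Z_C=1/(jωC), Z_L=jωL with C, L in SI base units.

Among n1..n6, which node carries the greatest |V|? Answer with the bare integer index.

Apply KCL at each of the 6 non-ground nodes and solve the resulting linear system.
Node n1: branches {R5, R7, I4, V1} → V_1 = 0.1374+0.04403j
Node n2: branches {I1, I2, R2, R4, R7} → V_2 = 7.734+0.05561j
Node n3: branches {R1, I1, R2, R3, R8, R10, R11, R12} → V_3 = -0.9127+0.04246j
Node n4: branches {R1, I3, R5, R6, I4, R11, R12} → V_4 = 0.009881+0.01561j
Node n5: branches {I3, R9, R10, V1} → V_5 = 2.107+0.04403j
Node n6: branches {R3, R4, L1, R8, I5} → V_6 = 0.1506+0.06667j
Source currents: i(V1)=-0.05973-0.0005788j

2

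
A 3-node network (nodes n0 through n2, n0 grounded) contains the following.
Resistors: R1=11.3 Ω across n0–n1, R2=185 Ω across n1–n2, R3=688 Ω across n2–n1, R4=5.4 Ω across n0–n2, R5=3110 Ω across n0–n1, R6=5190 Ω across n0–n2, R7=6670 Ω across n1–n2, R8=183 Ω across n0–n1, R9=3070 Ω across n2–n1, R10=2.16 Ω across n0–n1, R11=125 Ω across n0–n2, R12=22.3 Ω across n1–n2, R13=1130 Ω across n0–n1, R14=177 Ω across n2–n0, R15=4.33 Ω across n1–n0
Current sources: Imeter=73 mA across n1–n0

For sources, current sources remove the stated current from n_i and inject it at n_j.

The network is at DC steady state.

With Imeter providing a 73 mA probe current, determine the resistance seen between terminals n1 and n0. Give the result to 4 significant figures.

Element admittances at DC:
  Y(R1) = 0.08850 S between n0,n1
  Y(R2) = 0.005405 S between n1,n2
  Y(R3) = 0.001453 S between n2,n1
  Y(R4) = 0.1852 S between n0,n2
  Y(R5) = 0.0003215 S between n0,n1
  Y(R6) = 0.0001927 S between n0,n2
  Y(R7) = 0.0001499 S between n1,n2
  Y(R8) = 0.005464 S between n0,n1
  Y(R9) = 0.0003257 S between n2,n1
  Y(R10) = 0.4630 S between n0,n1
  Y(R11) = 0.008000 S between n0,n2
  Y(R12) = 0.04484 S between n1,n2
  Y(R13) = 0.0008850 S between n0,n1
  Y(R14) = 0.005650 S between n2,n0
  Y(R15) = 0.2309 S between n1,n0
  Imeter: injects 0.073 A into n0 (from n1)
Assemble and solve the 2×2 MNA system:
  V(n1)=-0.08791  V(n2)=-0.01826

R_eq = 1.204 Ω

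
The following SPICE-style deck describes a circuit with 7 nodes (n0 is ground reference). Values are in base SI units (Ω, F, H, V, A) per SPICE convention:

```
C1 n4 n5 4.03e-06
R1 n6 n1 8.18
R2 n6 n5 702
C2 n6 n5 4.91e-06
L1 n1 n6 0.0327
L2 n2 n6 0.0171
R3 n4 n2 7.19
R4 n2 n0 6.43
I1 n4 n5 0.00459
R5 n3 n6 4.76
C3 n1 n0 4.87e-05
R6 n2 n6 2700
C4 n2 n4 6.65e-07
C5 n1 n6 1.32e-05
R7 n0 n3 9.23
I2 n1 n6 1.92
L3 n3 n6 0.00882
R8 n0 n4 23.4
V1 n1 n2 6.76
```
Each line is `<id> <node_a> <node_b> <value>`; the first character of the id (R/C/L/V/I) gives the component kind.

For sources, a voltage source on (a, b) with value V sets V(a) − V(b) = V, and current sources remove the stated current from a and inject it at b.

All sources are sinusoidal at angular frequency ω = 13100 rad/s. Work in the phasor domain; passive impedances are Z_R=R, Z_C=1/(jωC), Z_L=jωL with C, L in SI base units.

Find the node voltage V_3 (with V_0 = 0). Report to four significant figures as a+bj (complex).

3.577-3.854j V

Apply KCL at each of the 6 non-ground nodes and solve the resulting linear system.
Node n1: branches {R1, L1, C3, C5, I2, V1} → V_1 = 0.8791-1.056j
Node n2: branches {L2, R3, R4, R6, C4, V1} → V_2 = -5.881-1.056j
Node n3: branches {R5, R7, L3} → V_3 = 3.577-3.854j
Node n4: branches {C1, R3, I1, C4, R8} → V_4 = -3.427+0.4890j
Node n5: branches {C1, R2, C2, I1} → V_5 = 1.443-3.033j
Node n6: branches {R1, R2, C2, L1, L2, R5, R6, C5, I2, L3} → V_6 = 5.501-5.762j
Source currents: i(V1)=-1.226-0.3478j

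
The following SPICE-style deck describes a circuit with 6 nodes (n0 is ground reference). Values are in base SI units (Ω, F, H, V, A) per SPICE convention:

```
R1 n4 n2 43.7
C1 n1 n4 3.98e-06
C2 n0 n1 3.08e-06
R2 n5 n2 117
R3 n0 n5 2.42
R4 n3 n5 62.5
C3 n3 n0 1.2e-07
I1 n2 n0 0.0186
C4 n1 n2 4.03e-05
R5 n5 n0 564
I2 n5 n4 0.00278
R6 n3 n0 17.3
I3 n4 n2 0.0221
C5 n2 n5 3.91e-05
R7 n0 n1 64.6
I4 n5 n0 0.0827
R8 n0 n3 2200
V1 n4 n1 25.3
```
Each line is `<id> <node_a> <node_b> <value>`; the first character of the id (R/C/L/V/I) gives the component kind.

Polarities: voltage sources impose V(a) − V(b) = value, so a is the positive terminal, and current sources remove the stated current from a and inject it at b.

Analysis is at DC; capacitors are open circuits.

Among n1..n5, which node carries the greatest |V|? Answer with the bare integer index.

4

Apply KCL at each of the 5 non-ground nodes and solve the resulting linear system.
Node n1: branches {C1, C2, C4, R7, V1} → V_1 = -8.012
Node n2: branches {R1, R2, I1, C4, I3, C5} → V_2 = 12.71
Node n3: branches {R4, C3, R6, R8} → V_3 = 0.01145
Node n4: branches {R1, C1, I2, I3, V1} → V_4 = 17.29
Node n5: branches {R2, R3, R4, R5, I2, C5, I4} → V_5 = 0.05314
Source currents: i(V1)=-0.1240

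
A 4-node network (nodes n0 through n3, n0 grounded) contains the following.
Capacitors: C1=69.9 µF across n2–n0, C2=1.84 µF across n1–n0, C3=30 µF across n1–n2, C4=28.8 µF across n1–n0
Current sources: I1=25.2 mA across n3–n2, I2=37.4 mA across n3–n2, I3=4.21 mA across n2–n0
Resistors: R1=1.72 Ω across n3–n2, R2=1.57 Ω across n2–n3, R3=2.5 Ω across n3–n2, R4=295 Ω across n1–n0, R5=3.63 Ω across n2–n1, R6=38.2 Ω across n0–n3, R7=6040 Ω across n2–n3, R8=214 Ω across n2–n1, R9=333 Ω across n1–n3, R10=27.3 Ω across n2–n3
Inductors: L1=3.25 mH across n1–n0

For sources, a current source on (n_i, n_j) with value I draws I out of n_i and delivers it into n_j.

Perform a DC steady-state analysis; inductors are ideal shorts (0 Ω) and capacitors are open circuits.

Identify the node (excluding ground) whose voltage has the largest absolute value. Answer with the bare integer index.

3

MNA unknowns: 3 node voltages V₁..V_3 plus 1 source current (L1)
C1: Y=0.000 on G[2,0]
I1: z[3]−=0.0252, z[2]+=0.0252
R1: Y=0.5814 on G[3,2]
R2: Y=0.6369 on G[2,3]
R3: Y=0.4000 on G[3,2]
R4: Y=0.003390 on G[1,0]
R5: Y=0.2755 on G[2,1]
I2: z[3]−=0.0374, z[2]+=0.0374
C2: Y=0.000 on G[1,0]
R6: Y=0.02618 on G[0,3]
L1: row V1−V0=0, i_L1 at 1,0
R7: Y=0.0001656 on G[2,3]
R8: Y=0.004673 on G[2,1]
C3: Y=0.000 on G[1,2]
C4: Y=0.000 on G[1,0]
R9: Y=0.003003 on G[1,3]
R10: Y=0.03663 on G[2,3]
I3: z[2]−=0.00421, z[0]+=0.00421
solve → V1=0.000, V2=-0.01012, V3=-0.04711
aux → i_L1=-0.002977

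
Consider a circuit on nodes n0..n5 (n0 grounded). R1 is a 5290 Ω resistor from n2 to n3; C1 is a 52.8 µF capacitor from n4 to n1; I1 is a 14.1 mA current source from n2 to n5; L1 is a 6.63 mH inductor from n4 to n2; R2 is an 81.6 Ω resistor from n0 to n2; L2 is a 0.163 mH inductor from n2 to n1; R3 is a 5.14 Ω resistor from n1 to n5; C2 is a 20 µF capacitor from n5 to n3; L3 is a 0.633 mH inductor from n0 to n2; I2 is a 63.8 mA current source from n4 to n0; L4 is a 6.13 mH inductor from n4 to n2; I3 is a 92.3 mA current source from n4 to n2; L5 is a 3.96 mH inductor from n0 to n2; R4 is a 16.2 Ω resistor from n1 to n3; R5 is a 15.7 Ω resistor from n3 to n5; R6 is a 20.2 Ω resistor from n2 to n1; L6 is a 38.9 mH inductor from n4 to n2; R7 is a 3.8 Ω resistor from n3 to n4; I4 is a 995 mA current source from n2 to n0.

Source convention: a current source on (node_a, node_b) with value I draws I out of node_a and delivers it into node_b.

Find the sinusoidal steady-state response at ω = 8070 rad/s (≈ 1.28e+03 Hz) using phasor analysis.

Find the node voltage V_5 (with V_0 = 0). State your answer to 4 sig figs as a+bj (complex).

Element admittances at ω=8070 rad/s:
  Y(R1) = 0.0001890+0.000j S between n2,n3
  Y(C1) = 0.000+0.4261j S between n4,n1
  I1: injects 0.0141 A into n5 (from n2)
  Y(L1) = 0.000-0.01869j S between n4,n2
  Y(R2) = 0.01225+0.000j S between n0,n2
  Y(L2) = 0.000-0.7602j S between n2,n1
  Y(R3) = 0.1946+0.000j S between n1,n5
  Y(C2) = 0.000+0.1614j S between n5,n3
  Y(L3) = 0.000-0.1958j S between n0,n2
  I2: injects 0.0638 A into n0 (from n4)
  Y(L4) = 0.000-0.02021j S between n4,n2
  I3: injects 0.0923 A into n2 (from n4)
  Y(L5) = 0.000-0.03129j S between n0,n2
  Y(R4) = 0.06173+0.000j S between n1,n3
  Y(R5) = 0.06369+0.000j S between n3,n5
  Y(R6) = 0.04950+0.000j S between n2,n1
  Y(L6) = 0.000-0.003185j S between n4,n2
  Y(R7) = 0.2632+0.000j S between n3,n4
  I4: injects 0.995 A into n0 (from n2)
Assemble and solve the 5×5 MNA system:
  V(n1)=-0.2589-4.844j  V(n2)=-0.2510-4.650j  V(n3)=-0.2564-4.622j  V(n4)=-0.3350-4.512j  V(n5)=-0.2936-4.766j

-0.2936-4.766j V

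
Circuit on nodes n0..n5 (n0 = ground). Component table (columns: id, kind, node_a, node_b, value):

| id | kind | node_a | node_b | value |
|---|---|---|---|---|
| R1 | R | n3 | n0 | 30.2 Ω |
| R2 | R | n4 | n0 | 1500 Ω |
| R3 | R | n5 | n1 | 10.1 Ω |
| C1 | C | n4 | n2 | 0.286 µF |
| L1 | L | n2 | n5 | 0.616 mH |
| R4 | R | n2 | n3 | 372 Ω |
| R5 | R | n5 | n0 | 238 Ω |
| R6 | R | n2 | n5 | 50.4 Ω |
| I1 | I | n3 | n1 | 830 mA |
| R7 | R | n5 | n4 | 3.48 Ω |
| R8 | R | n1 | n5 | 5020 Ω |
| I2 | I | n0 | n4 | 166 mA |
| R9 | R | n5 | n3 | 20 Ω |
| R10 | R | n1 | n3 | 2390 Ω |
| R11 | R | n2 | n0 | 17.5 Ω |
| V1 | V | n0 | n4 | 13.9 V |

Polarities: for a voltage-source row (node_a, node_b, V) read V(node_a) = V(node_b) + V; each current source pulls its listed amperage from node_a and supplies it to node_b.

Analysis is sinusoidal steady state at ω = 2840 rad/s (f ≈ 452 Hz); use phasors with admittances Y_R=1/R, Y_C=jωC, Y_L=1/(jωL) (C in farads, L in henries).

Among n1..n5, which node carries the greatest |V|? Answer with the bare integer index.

3

Element admittances at ω=2840 rad/s:
  Y(R1) = 0.03311+0.000j S between n3,n0
  Y(R2) = 0.0006667+0.000j S between n4,n0
  Y(R3) = 0.09901+0.000j S between n5,n1
  Y(C1) = 0.000+0.0008122j S between n4,n2
  Y(L1) = 0.000-0.5716j S between n2,n5
  Y(R4) = 0.002688+0.000j S between n2,n3
  Y(R5) = 0.004202+0.000j S between n5,n0
  Y(R6) = 0.01984+0.000j S between n2,n5
  I1: injects 0.83 A into n1 (from n3)
  Y(R7) = 0.2874+0.000j S between n5,n4
  Y(R8) = 0.0001992+0.000j S between n1,n5
  I2: injects 0.166 A into n4 (from n0)
  Y(R9) = 0.05000+0.000j S between n5,n3
  Y(R10) = 0.0004184+0.000j S between n1,n3
  Y(R11) = 0.05714+0.000j S between n2,n0
  V1: constraint V(n0)−V(n4) = 13.9
Assemble and solve the 6×6 MNA system:
  V(n1)=-1.672-0.1590j  V(n2)=-9.857+0.7953j  V(n3)=-15.73-0.06839j  V(n4)=-13.90+0.000j  V(n5)=-9.979-0.1594j
  i(V1)=-1.301+0.04251j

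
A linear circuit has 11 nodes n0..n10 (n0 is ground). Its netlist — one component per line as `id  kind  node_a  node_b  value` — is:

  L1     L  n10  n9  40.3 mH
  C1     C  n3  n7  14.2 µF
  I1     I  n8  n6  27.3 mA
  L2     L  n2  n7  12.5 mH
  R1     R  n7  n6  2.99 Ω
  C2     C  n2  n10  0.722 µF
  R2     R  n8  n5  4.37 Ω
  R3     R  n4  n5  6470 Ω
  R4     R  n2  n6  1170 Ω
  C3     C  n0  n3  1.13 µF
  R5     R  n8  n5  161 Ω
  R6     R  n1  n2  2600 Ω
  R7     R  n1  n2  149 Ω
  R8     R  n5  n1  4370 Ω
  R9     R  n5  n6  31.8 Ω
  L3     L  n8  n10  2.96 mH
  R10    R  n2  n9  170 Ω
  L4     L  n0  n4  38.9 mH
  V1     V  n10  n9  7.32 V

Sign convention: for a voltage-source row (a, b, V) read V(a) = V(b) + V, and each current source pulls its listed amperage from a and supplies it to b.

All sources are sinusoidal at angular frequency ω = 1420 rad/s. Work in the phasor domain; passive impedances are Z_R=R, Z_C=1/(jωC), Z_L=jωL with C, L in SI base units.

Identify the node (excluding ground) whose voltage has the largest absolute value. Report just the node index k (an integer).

Element admittances at ω=1420 rad/s:
  Y(L1) = 0.000-0.01747j S between n10,n9
  Y(C1) = 0.000+0.02016j S between n3,n7
  I1: injects 0.0273 A into n6 (from n8)
  Y(L2) = 0.000-0.05634j S between n2,n7
  Y(R1) = 0.3344+0.000j S between n7,n6
  Y(C2) = 0.000+0.001025j S between n2,n10
  Y(R2) = 0.2288+0.000j S between n8,n5
  Y(R3) = 0.0001546+0.000j S between n4,n5
  Y(R4) = 0.0008547+0.000j S between n2,n6
  Y(C3) = 0.000+0.001605j S between n0,n3
  Y(R5) = 0.006211+0.000j S between n8,n5
  Y(R6) = 0.0003846+0.000j S between n1,n2
  Y(R7) = 0.006711+0.000j S between n1,n2
  Y(R8) = 0.0002288+0.000j S between n5,n1
  Y(R9) = 0.03145+0.000j S between n5,n6
  Y(L3) = 0.000-0.2379j S between n8,n10
  Y(R10) = 0.005882+0.000j S between n2,n9
  Y(L4) = 0.000-0.01810j S between n0,n4
  V1: constraint V(n10)−V(n9) = 7.32
Assemble and solve the 11×11 MNA system:
  V(n1)=-0.06451-0.6298j  V(n2)=-0.08336-0.6465j  V(n3)=0.01144+0.05000j  V(n4)=0.001014+0.004432j  V(n5)=0.5201-0.1144j  V(n6)=0.1301+0.03791j  V(n7)=0.01235+0.05398j  V(n8)=0.5732-0.1343j  V(n9)=-6.727+0.03286j  V(n10)=0.5929+0.03286j
  i(V1)=-0.03908+0.1319j

9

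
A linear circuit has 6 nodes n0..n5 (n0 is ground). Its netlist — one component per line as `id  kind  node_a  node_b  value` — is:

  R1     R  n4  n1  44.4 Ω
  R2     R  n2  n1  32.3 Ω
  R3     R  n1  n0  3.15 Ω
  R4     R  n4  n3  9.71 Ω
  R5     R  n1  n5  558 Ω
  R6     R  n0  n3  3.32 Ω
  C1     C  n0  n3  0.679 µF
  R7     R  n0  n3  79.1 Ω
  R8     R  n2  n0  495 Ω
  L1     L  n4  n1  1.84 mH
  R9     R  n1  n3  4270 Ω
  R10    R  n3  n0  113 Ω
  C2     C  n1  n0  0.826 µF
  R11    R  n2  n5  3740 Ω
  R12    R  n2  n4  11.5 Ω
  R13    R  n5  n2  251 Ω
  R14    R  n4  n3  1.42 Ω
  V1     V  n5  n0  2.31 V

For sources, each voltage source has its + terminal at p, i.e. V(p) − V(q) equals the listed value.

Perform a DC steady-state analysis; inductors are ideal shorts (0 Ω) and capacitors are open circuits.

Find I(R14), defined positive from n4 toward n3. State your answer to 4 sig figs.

Apply KCL at each of the 5 non-ground nodes and solve the resulting linear system.
Node n1: branches {R1, R2, R3, R5, L1, R9, C2} → V_1 = 0.02423
Node n2: branches {R2, R8, R11, R12, R13} → V_2 = 0.1021
Node n3: branches {R4, R6, C1, R7, R9, R10, R14} → V_3 = 0.01731
Node n4: branches {R1, R4, L1, R12, R14} → V_4 = 0.02423
Node n5: branches {R5, R11, R13, V1} → V_5 = 2.310
Source currents: i(L1)=0.001186, i(V1)=-0.01348

0.004872 A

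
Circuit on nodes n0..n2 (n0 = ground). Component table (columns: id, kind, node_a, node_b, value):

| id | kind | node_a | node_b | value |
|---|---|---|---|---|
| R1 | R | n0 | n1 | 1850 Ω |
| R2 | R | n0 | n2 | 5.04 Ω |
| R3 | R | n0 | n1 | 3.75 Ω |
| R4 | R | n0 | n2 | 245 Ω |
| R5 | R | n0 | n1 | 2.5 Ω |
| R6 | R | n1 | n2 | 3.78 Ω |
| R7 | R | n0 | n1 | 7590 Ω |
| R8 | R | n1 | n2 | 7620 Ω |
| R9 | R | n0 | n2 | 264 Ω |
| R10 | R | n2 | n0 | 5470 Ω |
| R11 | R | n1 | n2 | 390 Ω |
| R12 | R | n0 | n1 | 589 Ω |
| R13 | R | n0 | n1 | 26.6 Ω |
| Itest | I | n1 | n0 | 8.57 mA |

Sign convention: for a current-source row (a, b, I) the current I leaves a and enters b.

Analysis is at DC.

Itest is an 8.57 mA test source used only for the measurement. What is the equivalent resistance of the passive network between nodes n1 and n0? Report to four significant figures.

Element admittances at DC:
  Y(R1) = 0.0005405 S between n0,n1
  Y(R2) = 0.1984 S between n0,n2
  Y(R3) = 0.2667 S between n0,n1
  Y(R4) = 0.004082 S between n0,n2
  Y(R5) = 0.4000 S between n0,n1
  Y(R6) = 0.2646 S between n1,n2
  Y(R7) = 0.0001318 S between n0,n1
  Y(R8) = 0.0001312 S between n1,n2
  Y(R9) = 0.003788 S between n0,n2
  Y(R10) = 0.0001828 S between n2,n0
  Y(R11) = 0.002564 S between n1,n2
  Y(R12) = 0.001698 S between n0,n1
  Y(R13) = 0.03759 S between n0,n1
  Itest: injects 0.00857 A into n0 (from n1)
Assemble and solve the 2×2 MNA system:
  V(n1)=-0.01041  V(n2)=-0.005874

R_eq = 1.215 Ω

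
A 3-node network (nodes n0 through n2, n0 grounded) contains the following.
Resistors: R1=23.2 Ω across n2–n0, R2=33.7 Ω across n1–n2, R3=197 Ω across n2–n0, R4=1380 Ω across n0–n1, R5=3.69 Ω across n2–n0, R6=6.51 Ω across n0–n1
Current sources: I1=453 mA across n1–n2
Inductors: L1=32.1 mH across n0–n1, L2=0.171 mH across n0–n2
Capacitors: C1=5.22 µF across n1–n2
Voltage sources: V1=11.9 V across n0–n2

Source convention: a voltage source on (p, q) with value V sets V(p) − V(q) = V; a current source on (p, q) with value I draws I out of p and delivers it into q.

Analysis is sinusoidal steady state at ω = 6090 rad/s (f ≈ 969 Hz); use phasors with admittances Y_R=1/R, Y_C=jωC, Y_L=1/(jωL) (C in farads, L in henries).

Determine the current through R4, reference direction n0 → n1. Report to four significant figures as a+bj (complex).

0.003321+0.001008j A

MNA unknowns: 2 node voltages V₁..V_2 plus 1 source current (V1)
R1: Y=0.04310+0.000j on G[2,0]
I1: z[1]−=0.453, z[2]+=0.453
L1: Y=0.000-0.005115j on G[0,1]
R2: Y=0.02967+0.000j on G[1,2]
L2: Y=0.000-0.9603j on G[0,2]
R3: Y=0.005076+0.000j on G[2,0]
R4: Y=0.0007246+0.000j on G[0,1]
C1: Y=0.000+0.03179j on G[1,2]
R5: Y=0.2710+0.000j on G[2,0]
R6: Y=0.1536+0.000j on G[0,1]
V1: row V0−V2=11.9, i_V1 at 0,2
solve → V1=-4.583-1.392j, V2=-11.90+0.000j
aux → i_V1=-4.513+11.24j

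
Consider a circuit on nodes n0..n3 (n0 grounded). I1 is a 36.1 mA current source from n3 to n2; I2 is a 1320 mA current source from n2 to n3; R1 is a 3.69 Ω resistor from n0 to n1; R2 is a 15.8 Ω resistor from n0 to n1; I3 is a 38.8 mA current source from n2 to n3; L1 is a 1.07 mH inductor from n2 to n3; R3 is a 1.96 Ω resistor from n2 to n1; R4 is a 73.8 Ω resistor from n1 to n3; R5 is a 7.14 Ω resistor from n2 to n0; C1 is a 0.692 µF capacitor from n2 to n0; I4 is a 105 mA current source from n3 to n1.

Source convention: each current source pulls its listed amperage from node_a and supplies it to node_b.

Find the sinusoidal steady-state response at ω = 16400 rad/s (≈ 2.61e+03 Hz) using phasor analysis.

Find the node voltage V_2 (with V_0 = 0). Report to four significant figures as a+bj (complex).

-0.2014-0.3049j V

Element admittances at ω=16400 rad/s:
  I1: injects 0.0361 A into n2 (from n3)
  I2: injects 1.32 A into n3 (from n2)
  Y(R1) = 0.2710+0.000j S between n0,n1
  Y(R2) = 0.06329+0.000j S between n0,n1
  I3: injects 0.0388 A into n3 (from n2)
  Y(L1) = 0.000-0.05699j S between n2,n3
  Y(R3) = 0.5102+0.000j S between n2,n1
  Y(R4) = 0.01355+0.000j S between n1,n3
  Y(R5) = 0.1401+0.000j S between n2,n0
  Y(C1) = 0.000+0.01135j S between n2,n0
  I4: injects 0.105 A into n1 (from n3)
Assemble and solve the 3×3 MNA system:
  V(n1)=0.07404+0.1346j  V(n2)=-0.2014-0.3049j  V(n3)=4.523+20.01j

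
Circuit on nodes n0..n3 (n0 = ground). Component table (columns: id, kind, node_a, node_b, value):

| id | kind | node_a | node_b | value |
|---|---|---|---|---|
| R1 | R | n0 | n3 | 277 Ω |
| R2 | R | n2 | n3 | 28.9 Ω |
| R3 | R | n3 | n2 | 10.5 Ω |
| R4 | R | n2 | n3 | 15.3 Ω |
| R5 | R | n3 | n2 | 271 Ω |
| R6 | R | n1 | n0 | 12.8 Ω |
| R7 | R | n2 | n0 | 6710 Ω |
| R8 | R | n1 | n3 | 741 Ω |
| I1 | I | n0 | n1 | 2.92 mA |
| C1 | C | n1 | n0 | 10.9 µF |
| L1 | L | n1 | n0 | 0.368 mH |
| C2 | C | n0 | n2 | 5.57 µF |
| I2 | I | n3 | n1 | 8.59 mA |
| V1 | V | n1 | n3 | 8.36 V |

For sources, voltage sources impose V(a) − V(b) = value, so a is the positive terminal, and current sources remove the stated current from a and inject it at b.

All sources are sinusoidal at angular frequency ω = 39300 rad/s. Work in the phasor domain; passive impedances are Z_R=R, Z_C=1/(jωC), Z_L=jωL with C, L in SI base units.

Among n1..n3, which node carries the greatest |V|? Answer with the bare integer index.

MNA unknowns: 3 node voltages V₁..V_3 plus 1 source current (V1)
R1: Y=0.003610+0.000j on G[0,3]
R2: Y=0.03460+0.000j on G[2,3]
R3: Y=0.09524+0.000j on G[3,2]
R4: Y=0.06536+0.000j on G[2,3]
R5: Y=0.003690+0.000j on G[3,2]
R6: Y=0.07812+0.000j on G[1,0]
R7: Y=0.0001490+0.000j on G[2,0]
R8: Y=0.001350+0.000j on G[1,3]
I1: z[0]−=0.00292, z[1]+=0.00292
C1: Y=0.000+0.4284j on G[1,0]
L1: Y=0.000-0.06914j on G[1,0]
C2: Y=0.000+0.2189j on G[0,2]
I2: z[3]−=0.00859, z[1]+=0.00859
V1: row V1−V3=8.36, i_V1 at 1,3
solve → V1=2.269-1.116j, V2=-3.309+2.525j, V3=-6.091-1.116j
aux → i_V1=-0.5778-0.7281j

3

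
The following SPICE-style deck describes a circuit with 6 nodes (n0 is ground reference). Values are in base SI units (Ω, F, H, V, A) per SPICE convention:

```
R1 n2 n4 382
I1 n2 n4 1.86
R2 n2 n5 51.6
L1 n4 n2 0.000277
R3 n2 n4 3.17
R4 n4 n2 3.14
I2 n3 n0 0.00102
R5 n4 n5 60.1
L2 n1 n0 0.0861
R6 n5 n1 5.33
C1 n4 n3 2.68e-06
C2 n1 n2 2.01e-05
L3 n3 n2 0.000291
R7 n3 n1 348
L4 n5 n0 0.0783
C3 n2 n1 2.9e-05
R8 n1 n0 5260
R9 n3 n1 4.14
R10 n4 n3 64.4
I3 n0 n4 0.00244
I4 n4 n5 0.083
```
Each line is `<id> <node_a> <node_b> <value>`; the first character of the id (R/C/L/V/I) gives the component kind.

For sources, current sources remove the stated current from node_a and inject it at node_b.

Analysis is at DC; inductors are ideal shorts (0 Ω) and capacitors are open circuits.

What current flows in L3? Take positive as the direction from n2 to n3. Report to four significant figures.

-0.07008 A

MNA unknowns: 5 node voltages V₁..V_5 plus 4 source currents (L1, L2, L3, L4)
R1: Y=0.002618 on G[2,4]
I1: z[2]−=1.86, z[4]+=1.86
R2: Y=0.01938 on G[2,5]
L1: row V4−V2=0, i_L1 at 4,2
R3: Y=0.3155 on G[2,4]
R4: Y=0.3185 on G[4,2]
I2: z[3]−=0.00102, z[0]+=0.00102
R5: Y=0.01664 on G[4,5]
L2: row V1−V0=0, i_L2 at 1,0
R6: Y=0.1876 on G[5,1]
C1: Y=0.000 on G[4,3]
C2: Y=0.000 on G[1,2]
L3: row V3−V2=0, i_L3 at 3,2
R7: Y=0.002874 on G[3,1]
L4: row V5−V0=0, i_L4 at 5,0
C3: Y=0.000 on G[2,1]
R8: Y=0.0001901 on G[1,0]
R9: Y=0.2415 on G[3,1]
R10: Y=0.01553 on G[4,3]
I3: z[0]−=0.00244, z[4]+=0.00244
I4: z[4]−=0.083, z[5]+=0.083
solve → V1=0.000, V2=-0.2909, V3=-0.2909, V4=-0.2909, V5=0.000
aux → i_L1=1.784, i_L2=-0.07110, i_L3=0.07008, i_L4=0.07252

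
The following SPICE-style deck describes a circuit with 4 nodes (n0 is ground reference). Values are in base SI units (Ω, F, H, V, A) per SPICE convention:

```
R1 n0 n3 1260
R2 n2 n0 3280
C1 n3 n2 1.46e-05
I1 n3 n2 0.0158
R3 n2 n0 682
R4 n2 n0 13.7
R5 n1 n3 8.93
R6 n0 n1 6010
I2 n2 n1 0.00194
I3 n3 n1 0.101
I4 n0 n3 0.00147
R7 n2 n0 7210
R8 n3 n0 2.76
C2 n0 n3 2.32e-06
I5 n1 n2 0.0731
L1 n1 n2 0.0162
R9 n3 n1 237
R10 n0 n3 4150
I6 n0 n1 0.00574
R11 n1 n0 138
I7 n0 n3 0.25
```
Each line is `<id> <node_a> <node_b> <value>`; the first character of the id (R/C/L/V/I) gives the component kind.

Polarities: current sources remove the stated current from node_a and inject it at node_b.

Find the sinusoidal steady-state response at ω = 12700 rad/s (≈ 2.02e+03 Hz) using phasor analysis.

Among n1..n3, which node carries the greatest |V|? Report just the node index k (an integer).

1

Element admittances at ω=12700 rad/s:
  Y(R1) = 0.0007937+0.000j S between n0,n3
  Y(R2) = 0.0003049+0.000j S between n2,n0
  Y(C1) = 0.000+0.1854j S between n3,n2
  I1: injects 0.0158 A into n2 (from n3)
  Y(R3) = 0.001466+0.000j S between n2,n0
  Y(R4) = 0.07299+0.000j S between n2,n0
  Y(R5) = 0.1120+0.000j S between n1,n3
  Y(R6) = 0.0001664+0.000j S between n0,n1
  I2: injects 0.00194 A into n1 (from n2)
  I3: injects 0.101 A into n1 (from n3)
  I4: injects 0.00147 A into n3 (from n0)
  Y(R7) = 0.0001387+0.000j S between n2,n0
  Y(R8) = 0.3623+0.000j S between n3,n0
  Y(C2) = 0.000+0.02946j S between n0,n3
  I5: injects 0.0731 A into n2 (from n1)
  Y(L1) = 0.000-0.004861j S between n1,n2
  Y(R9) = 0.004219+0.000j S between n3,n1
  Y(R10) = 0.0002410+0.000j S between n0,n3
  I6: injects 0.00574 A into n1 (from n0)
  Y(R11) = 0.007246+0.000j S between n1,n0
  I7: injects 0.25 A into n3 (from n0)
Assemble and solve the 3×3 MNA system:
  V(n1)=0.8046+0.005578j  V(n2)=0.6421-0.2163j  V(n3)=0.5590-0.0008619j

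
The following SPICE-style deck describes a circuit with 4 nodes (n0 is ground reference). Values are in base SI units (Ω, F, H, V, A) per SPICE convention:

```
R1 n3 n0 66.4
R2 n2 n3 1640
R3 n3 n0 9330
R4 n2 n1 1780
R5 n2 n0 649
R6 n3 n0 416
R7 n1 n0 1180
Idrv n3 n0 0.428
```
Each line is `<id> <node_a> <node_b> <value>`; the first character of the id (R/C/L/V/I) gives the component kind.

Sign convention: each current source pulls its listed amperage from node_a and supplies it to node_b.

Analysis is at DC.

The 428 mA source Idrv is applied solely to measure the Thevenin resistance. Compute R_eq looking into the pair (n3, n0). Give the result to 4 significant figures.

R_eq = 55.46 Ω

MNA unknowns: 3 node voltages V₁..V_3
R1: Y=0.01506 on G[3,0]
R2: Y=0.0006098 on G[2,3]
R3: Y=0.0001072 on G[3,0]
R4: Y=0.0005618 on G[2,1]
R5: Y=0.001541 on G[2,0]
R6: Y=0.002404 on G[3,0]
R7: Y=0.0008475 on G[1,0]
Idrv: z[3]−=0.428, z[0]+=0.428
solve → V1=-2.319, V2=-5.816, V3=-23.74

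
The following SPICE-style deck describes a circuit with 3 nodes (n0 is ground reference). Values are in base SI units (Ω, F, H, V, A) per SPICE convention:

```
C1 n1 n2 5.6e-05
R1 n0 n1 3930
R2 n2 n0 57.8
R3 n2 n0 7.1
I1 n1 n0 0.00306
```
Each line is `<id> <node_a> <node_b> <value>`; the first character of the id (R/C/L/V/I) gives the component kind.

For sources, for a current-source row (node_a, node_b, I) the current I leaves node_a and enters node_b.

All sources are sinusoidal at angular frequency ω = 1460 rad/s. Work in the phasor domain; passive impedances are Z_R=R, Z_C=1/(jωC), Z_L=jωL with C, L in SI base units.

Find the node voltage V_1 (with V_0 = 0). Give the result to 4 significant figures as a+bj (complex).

-0.01943+0.03731j V

MNA unknowns: 2 node voltages V₁..V_2
C1: Y=0.000+0.08176j on G[1,2]
R1: Y=0.0002545+0.000j on G[0,1]
R2: Y=0.01730+0.000j on G[2,0]
R3: Y=0.1408+0.000j on G[2,0]
I1: z[1]−=0.00306, z[0]+=0.00306
solve → V1=-0.01943+0.03731j, V2=-0.01932-6.002e-05j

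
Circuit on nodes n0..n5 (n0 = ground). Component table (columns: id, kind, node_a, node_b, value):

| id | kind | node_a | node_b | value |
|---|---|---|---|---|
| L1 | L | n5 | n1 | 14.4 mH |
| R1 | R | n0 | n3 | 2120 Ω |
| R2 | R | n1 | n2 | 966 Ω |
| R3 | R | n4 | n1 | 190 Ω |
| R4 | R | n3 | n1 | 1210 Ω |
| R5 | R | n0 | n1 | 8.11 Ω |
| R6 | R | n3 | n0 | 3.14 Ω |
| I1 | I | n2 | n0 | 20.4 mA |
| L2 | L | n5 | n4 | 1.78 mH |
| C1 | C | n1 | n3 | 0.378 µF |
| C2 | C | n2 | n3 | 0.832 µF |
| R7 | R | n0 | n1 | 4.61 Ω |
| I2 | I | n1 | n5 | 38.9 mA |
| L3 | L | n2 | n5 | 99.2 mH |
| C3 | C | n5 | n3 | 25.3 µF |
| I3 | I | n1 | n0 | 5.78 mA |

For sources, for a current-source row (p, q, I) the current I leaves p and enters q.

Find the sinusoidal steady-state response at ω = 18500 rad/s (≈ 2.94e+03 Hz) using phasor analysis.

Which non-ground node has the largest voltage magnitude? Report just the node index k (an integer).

2

Apply KCL at each of the 5 non-ground nodes and solve the resulting linear system.
Node n1: branches {L1, R2, R3, R4, R5, C1, R7, I2, I3} → V_1 = -0.1289+0.004016j
Node n2: branches {R2, I1, C2, L3} → V_2 = -0.04058+1.379j
Node n3: branches {R1, R4, R6, C1, C2, C3} → V_3 = 0.05540-0.004284j
Node n4: branches {R3, L2} → V_4 = 0.03743-0.1168j
Node n5: branches {L1, L2, I2, L3, C3} → V_5 = 0.05837-0.08797j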